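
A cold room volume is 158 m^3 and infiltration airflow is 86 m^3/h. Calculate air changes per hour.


ACH = flow / volume
ACH = 86 / 158
ACH = 0.544

0.544


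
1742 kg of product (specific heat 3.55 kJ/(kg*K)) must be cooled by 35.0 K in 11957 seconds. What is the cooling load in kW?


Q = m * cp * dT / t
Q = 1742 * 3.55 * 35.0 / 11957
Q = 18.102 kW

18.102


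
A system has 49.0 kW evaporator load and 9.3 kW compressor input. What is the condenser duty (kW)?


Q_cond = Q_evap + W
Q_cond = 49.0 + 9.3
Q_cond = 58.3 kW

58.3


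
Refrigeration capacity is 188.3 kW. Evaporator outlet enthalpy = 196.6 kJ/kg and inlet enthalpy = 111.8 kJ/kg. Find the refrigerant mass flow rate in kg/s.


dh = 196.6 - 111.8 = 84.8 kJ/kg
m_dot = Q / dh = 188.3 / 84.8 = 2.2205 kg/s

2.2205


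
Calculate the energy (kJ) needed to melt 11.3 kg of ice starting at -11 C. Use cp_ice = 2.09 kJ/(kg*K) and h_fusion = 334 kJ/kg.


Sensible heat = cp * dT = 2.09 * 11 = 22.99 kJ/kg
Total per kg = 22.99 + 334 = 356.99 kJ/kg
Q = m * total = 11.3 * 356.99
Q = 4034.0 kJ

4034.0


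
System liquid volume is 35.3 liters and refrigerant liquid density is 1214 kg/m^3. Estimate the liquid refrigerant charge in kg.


Charge = V * rho / 1000
Charge = 35.3 * 1214 / 1000
Charge = 42.85 kg

42.85


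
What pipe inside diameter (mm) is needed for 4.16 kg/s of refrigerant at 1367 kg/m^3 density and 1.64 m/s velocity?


A = m_dot / (rho * v) = 4.16 / (1367 * 1.64) = 0.001855585491 m^2
d = sqrt(4*A/pi) * 1000
d = 48.6 mm

48.6


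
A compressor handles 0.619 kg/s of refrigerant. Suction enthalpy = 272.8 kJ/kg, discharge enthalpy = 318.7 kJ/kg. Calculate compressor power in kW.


dh = 318.7 - 272.8 = 45.9 kJ/kg
W = m_dot * dh = 0.619 * 45.9 = 28.41 kW

28.41


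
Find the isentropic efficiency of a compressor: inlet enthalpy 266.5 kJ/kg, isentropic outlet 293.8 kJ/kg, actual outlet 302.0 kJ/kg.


dh_ideal = 293.8 - 266.5 = 27.3 kJ/kg
dh_actual = 302.0 - 266.5 = 35.5 kJ/kg
eta_s = dh_ideal / dh_actual = 27.3 / 35.5
eta_s = 0.769

0.769


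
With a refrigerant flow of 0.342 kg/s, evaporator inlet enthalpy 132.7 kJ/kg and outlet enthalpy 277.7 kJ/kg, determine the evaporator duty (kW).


dh = 277.7 - 132.7 = 145.0 kJ/kg
Q_evap = m_dot * dh = 0.342 * 145.0
Q_evap = 49.59 kW

49.59


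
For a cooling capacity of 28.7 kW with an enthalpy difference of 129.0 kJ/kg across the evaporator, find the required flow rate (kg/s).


m_dot = Q / dh
m_dot = 28.7 / 129.0
m_dot = 0.2225 kg/s

0.2225


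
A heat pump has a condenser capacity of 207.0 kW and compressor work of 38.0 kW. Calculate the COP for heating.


COP_hp = Q_cond / W
COP_hp = 207.0 / 38.0
COP_hp = 5.447

5.447


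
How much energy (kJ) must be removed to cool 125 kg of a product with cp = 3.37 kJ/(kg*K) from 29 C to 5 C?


dT = 29 - (5) = 24 K
Q = m * cp * dT = 125 * 3.37 * 24
Q = 10110 kJ

10110


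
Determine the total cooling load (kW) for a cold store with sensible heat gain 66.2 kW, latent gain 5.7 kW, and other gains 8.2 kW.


Q_total = Q_s + Q_l + Q_misc
Q_total = 66.2 + 5.7 + 8.2
Q_total = 80.1 kW

80.1


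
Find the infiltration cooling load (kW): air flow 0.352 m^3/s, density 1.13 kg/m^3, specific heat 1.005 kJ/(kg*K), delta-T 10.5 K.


Q = V_dot * rho * cp * dT
Q = 0.352 * 1.13 * 1.005 * 10.5
Q = 4.197 kW

4.197


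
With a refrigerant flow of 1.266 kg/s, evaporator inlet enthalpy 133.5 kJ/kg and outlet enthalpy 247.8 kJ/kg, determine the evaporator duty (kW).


dh = 247.8 - 133.5 = 114.3 kJ/kg
Q_evap = m_dot * dh = 1.266 * 114.3
Q_evap = 144.7 kW

144.7


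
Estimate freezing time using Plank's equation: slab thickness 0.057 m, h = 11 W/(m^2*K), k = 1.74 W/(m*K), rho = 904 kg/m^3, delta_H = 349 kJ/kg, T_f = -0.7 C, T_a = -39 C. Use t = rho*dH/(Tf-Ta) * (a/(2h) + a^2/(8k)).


dT = -0.7 - (-39) = 38.3 K
term1 = a/(2h) = 0.057/(2*11) = 0.002590909091
term2 = a^2/(8k) = 0.057^2/(8*1.74) = 0.0002334051724
t = rho*dH*1000/dT * (term1 + term2)
t = 904*349*1000/38.3 * (0.002590909091 + 0.0002334051724)
t = 23265 s

23265


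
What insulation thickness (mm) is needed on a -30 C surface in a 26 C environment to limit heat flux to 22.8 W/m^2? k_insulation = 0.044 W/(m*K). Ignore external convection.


dT = 26 - (-30) = 56 K
thickness = k * dT / q_max * 1000
thickness = 0.044 * 56 / 22.8 * 1000
thickness = 108.1 mm

108.1


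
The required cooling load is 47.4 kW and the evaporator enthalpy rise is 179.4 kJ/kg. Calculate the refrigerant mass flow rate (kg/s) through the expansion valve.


m_dot = Q / dh
m_dot = 47.4 / 179.4
m_dot = 0.2642 kg/s

0.2642


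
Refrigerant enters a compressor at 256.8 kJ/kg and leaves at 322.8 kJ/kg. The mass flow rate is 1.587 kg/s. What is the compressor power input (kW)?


dh = 322.8 - 256.8 = 66.0 kJ/kg
W = m_dot * dh = 1.587 * 66.0 = 104.74 kW

104.74


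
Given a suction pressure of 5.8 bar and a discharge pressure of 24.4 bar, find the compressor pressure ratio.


PR = P_high / P_low
PR = 24.4 / 5.8
PR = 4.207

4.207


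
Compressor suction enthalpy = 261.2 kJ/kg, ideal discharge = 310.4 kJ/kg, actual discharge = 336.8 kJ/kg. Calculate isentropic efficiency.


dh_ideal = 310.4 - 261.2 = 49.2 kJ/kg
dh_actual = 336.8 - 261.2 = 75.6 kJ/kg
eta_s = dh_ideal / dh_actual = 49.2 / 75.6
eta_s = 0.6508

0.6508


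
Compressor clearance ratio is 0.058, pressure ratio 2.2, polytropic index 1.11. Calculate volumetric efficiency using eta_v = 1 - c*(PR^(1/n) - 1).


PR^(1/n) = 2.2^(1/1.11) = 2.0346462
eta_v = 1 - 0.058 * (2.0346462 - 1)
eta_v = 0.94

0.94


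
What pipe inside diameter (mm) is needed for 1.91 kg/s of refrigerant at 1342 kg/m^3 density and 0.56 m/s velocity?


A = m_dot / (rho * v) = 1.91 / (1342 * 0.56) = 0.002541515861 m^2
d = sqrt(4*A/pi) * 1000
d = 56.9 mm

56.9


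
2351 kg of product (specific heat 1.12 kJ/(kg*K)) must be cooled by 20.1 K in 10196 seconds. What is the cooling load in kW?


Q = m * cp * dT / t
Q = 2351 * 1.12 * 20.1 / 10196
Q = 5.191 kW

5.191


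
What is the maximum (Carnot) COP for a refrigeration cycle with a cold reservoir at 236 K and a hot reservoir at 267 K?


dT = 267 - 236 = 31 K
COP_carnot = T_cold / dT = 236 / 31
COP_carnot = 7.613

7.613


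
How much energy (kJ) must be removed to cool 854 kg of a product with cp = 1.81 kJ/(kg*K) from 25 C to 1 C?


dT = 25 - (1) = 24 K
Q = m * cp * dT = 854 * 1.81 * 24
Q = 37098 kJ

37098


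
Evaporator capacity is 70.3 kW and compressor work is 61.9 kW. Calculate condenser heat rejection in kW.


Q_cond = Q_evap + W
Q_cond = 70.3 + 61.9
Q_cond = 132.2 kW

132.2


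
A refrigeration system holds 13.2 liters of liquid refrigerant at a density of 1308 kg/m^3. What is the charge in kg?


Charge = V * rho / 1000
Charge = 13.2 * 1308 / 1000
Charge = 17.27 kg

17.27


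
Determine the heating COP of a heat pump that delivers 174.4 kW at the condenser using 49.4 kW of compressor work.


COP_hp = Q_cond / W
COP_hp = 174.4 / 49.4
COP_hp = 3.53

3.53


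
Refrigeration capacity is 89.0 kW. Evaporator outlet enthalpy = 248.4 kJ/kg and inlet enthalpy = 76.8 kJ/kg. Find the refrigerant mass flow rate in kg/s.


dh = 248.4 - 76.8 = 171.6 kJ/kg
m_dot = Q / dh = 89.0 / 171.6 = 0.5186 kg/s

0.5186


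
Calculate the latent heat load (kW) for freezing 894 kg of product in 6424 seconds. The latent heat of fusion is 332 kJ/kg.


Q_lat = m * h_fg / t
Q_lat = 894 * 332 / 6424
Q_lat = 46.2 kW

46.2


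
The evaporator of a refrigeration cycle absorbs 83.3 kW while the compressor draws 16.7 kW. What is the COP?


COP = Q_evap / W
COP = 83.3 / 16.7
COP = 4.988

4.988


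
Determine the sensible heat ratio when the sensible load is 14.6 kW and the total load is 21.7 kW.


SHR = Q_sensible / Q_total
SHR = 14.6 / 21.7
SHR = 0.673

0.673


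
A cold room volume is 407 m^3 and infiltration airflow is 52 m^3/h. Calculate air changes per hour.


ACH = flow / volume
ACH = 52 / 407
ACH = 0.128

0.128


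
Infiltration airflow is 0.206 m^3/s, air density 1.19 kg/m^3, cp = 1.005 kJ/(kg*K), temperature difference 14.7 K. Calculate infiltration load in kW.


Q = V_dot * rho * cp * dT
Q = 0.206 * 1.19 * 1.005 * 14.7
Q = 3.622 kW

3.622


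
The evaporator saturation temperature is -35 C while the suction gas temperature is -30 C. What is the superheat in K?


Superheat = T_suction - T_evap
Superheat = -30 - (-35)
Superheat = 5 K

5


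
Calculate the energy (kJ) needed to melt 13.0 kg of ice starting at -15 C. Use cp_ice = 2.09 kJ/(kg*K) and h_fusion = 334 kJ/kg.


Sensible heat = cp * dT = 2.09 * 15 = 31.35 kJ/kg
Total per kg = 31.35 + 334 = 365.35 kJ/kg
Q = m * total = 13.0 * 365.35
Q = 4749.6 kJ

4749.6


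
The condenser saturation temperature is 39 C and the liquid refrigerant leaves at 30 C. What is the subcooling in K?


Subcooling = T_cond - T_liquid
Subcooling = 39 - 30
Subcooling = 9 K

9


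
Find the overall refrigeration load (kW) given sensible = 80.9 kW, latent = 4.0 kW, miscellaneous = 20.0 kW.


Q_total = Q_s + Q_l + Q_misc
Q_total = 80.9 + 4.0 + 20.0
Q_total = 104.9 kW

104.9


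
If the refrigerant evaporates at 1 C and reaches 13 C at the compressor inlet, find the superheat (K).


Superheat = T_suction - T_evap
Superheat = 13 - (1)
Superheat = 12 K

12


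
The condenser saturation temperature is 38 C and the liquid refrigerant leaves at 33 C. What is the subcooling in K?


Subcooling = T_cond - T_liquid
Subcooling = 38 - 33
Subcooling = 5 K

5


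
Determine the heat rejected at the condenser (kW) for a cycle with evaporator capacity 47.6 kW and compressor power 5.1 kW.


Q_cond = Q_evap + W
Q_cond = 47.6 + 5.1
Q_cond = 52.7 kW

52.7


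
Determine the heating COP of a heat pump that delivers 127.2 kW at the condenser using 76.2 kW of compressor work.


COP_hp = Q_cond / W
COP_hp = 127.2 / 76.2
COP_hp = 1.669

1.669


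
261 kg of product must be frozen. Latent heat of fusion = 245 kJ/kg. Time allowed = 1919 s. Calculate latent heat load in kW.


Q_lat = m * h_fg / t
Q_lat = 261 * 245 / 1919
Q_lat = 33.32 kW

33.32


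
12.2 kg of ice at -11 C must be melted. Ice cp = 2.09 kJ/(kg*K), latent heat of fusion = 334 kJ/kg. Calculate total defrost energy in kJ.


Sensible heat = cp * dT = 2.09 * 11 = 22.99 kJ/kg
Total per kg = 22.99 + 334 = 356.99 kJ/kg
Q = m * total = 12.2 * 356.99
Q = 4355.3 kJ

4355.3


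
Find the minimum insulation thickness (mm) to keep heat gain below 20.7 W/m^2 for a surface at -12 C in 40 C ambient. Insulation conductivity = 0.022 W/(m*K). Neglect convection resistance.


dT = 40 - (-12) = 52 K
thickness = k * dT / q_max * 1000
thickness = 0.022 * 52 / 20.7 * 1000
thickness = 55.3 mm

55.3


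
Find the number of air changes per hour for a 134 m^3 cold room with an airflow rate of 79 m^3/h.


ACH = flow / volume
ACH = 79 / 134
ACH = 0.59

0.59


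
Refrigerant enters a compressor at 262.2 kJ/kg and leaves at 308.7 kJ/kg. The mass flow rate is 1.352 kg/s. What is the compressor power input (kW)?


dh = 308.7 - 262.2 = 46.5 kJ/kg
W = m_dot * dh = 1.352 * 46.5 = 62.87 kW

62.87


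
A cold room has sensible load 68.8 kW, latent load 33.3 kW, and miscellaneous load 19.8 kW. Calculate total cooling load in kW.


Q_total = Q_s + Q_l + Q_misc
Q_total = 68.8 + 33.3 + 19.8
Q_total = 121.9 kW

121.9


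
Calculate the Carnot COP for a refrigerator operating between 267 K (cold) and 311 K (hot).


dT = 311 - 267 = 44 K
COP_carnot = T_cold / dT = 267 / 44
COP_carnot = 6.068

6.068


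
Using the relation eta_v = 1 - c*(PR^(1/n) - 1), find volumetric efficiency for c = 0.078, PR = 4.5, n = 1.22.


PR^(1/n) = 4.5^(1/1.22) = 3.43099506
eta_v = 1 - 0.078 * (3.43099506 - 1)
eta_v = 0.8104

0.8104


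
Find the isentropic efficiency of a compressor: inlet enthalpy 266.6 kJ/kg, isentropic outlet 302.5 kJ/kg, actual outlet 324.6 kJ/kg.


dh_ideal = 302.5 - 266.6 = 35.9 kJ/kg
dh_actual = 324.6 - 266.6 = 58.0 kJ/kg
eta_s = dh_ideal / dh_actual = 35.9 / 58.0
eta_s = 0.619

0.619


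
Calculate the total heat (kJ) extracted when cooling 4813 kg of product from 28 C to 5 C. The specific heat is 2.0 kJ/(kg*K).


dT = 28 - (5) = 23 K
Q = m * cp * dT = 4813 * 2.0 * 23
Q = 221398 kJ

221398


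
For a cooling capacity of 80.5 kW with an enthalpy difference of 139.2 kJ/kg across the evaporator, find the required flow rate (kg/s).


m_dot = Q / dh
m_dot = 80.5 / 139.2
m_dot = 0.5783 kg/s

0.5783


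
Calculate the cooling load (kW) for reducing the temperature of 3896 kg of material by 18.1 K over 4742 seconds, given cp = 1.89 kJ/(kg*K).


Q = m * cp * dT / t
Q = 3896 * 1.89 * 18.1 / 4742
Q = 28.106 kW

28.106


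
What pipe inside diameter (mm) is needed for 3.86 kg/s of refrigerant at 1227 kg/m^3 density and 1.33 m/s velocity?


A = m_dot / (rho * v) = 3.86 / (1227 * 1.33) = 0.002365326519 m^2
d = sqrt(4*A/pi) * 1000
d = 54.9 mm

54.9


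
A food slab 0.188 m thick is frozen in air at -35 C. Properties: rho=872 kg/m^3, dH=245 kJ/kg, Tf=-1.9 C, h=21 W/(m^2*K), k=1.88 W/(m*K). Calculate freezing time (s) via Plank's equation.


dT = -1.9 - (-35) = 33.1 K
term1 = a/(2h) = 0.188/(2*21) = 0.004476190476
term2 = a^2/(8k) = 0.188^2/(8*1.88) = 0.00235
t = rho*dH*1000/dT * (term1 + term2)
t = 872*245*1000/33.1 * (0.004476190476 + 0.00235)
t = 44059 s

44059


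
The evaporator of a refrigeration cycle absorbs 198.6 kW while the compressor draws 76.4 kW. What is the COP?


COP = Q_evap / W
COP = 198.6 / 76.4
COP = 2.599

2.599


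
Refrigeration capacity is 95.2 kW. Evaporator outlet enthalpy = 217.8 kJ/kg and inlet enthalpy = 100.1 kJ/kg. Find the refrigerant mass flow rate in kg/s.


dh = 217.8 - 100.1 = 117.7 kJ/kg
m_dot = Q / dh = 95.2 / 117.7 = 0.8088 kg/s

0.8088


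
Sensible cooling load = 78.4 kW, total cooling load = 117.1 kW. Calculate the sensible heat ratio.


SHR = Q_sensible / Q_total
SHR = 78.4 / 117.1
SHR = 0.67

0.67


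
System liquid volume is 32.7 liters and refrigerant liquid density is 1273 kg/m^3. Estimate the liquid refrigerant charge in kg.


Charge = V * rho / 1000
Charge = 32.7 * 1273 / 1000
Charge = 41.63 kg

41.63


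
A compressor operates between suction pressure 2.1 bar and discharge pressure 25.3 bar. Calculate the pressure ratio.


PR = P_high / P_low
PR = 25.3 / 2.1
PR = 12.048

12.048


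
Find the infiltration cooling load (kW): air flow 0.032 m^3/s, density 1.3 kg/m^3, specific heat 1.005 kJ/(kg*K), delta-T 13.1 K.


Q = V_dot * rho * cp * dT
Q = 0.032 * 1.3 * 1.005 * 13.1
Q = 0.548 kW

0.548


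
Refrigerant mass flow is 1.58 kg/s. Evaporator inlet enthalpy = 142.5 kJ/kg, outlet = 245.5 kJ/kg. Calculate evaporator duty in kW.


dh = 245.5 - 142.5 = 103.0 kJ/kg
Q_evap = m_dot * dh = 1.58 * 103.0
Q_evap = 162.74 kW

162.74


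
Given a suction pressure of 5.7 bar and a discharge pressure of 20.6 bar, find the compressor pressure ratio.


PR = P_high / P_low
PR = 20.6 / 5.7
PR = 3.614

3.614


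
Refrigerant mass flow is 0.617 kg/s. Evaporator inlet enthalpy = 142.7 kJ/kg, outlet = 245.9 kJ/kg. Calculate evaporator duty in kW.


dh = 245.9 - 142.7 = 103.2 kJ/kg
Q_evap = m_dot * dh = 0.617 * 103.2
Q_evap = 63.67 kW

63.67


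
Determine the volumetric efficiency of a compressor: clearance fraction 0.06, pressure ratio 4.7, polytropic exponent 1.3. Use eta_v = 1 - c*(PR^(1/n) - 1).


PR^(1/n) = 4.7^(1/1.3) = 3.28850383
eta_v = 1 - 0.06 * (3.28850383 - 1)
eta_v = 0.8627

0.8627


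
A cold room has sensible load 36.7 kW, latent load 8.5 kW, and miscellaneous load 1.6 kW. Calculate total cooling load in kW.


Q_total = Q_s + Q_l + Q_misc
Q_total = 36.7 + 8.5 + 1.6
Q_total = 46.8 kW

46.8


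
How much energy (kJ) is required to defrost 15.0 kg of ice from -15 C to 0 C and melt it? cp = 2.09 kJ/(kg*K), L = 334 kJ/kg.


Sensible heat = cp * dT = 2.09 * 15 = 31.35 kJ/kg
Total per kg = 31.35 + 334 = 365.35 kJ/kg
Q = m * total = 15.0 * 365.35
Q = 5480.3 kJ

5480.3


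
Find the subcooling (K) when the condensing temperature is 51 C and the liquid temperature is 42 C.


Subcooling = T_cond - T_liquid
Subcooling = 51 - 42
Subcooling = 9 K

9


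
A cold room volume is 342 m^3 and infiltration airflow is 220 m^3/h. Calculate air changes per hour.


ACH = flow / volume
ACH = 220 / 342
ACH = 0.643

0.643


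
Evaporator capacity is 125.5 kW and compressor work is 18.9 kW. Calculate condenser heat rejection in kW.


Q_cond = Q_evap + W
Q_cond = 125.5 + 18.9
Q_cond = 144.4 kW

144.4


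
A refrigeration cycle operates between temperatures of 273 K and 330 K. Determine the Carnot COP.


dT = 330 - 273 = 57 K
COP_carnot = T_cold / dT = 273 / 57
COP_carnot = 4.789

4.789


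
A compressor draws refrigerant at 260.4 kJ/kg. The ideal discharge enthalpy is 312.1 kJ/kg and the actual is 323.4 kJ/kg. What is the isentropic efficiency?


dh_ideal = 312.1 - 260.4 = 51.7 kJ/kg
dh_actual = 323.4 - 260.4 = 63.0 kJ/kg
eta_s = dh_ideal / dh_actual = 51.7 / 63.0
eta_s = 0.8206

0.8206


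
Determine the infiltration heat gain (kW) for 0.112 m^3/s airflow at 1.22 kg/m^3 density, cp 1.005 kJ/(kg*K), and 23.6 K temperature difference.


Q = V_dot * rho * cp * dT
Q = 0.112 * 1.22 * 1.005 * 23.6
Q = 3.241 kW

3.241


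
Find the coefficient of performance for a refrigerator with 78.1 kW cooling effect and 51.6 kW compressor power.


COP = Q_evap / W
COP = 78.1 / 51.6
COP = 1.514

1.514


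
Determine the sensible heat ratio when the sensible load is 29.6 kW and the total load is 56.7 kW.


SHR = Q_sensible / Q_total
SHR = 29.6 / 56.7
SHR = 0.522

0.522


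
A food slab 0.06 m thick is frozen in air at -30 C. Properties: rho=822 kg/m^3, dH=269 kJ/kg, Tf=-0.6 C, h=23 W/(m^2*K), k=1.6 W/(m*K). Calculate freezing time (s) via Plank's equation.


dT = -0.6 - (-30) = 29.4 K
term1 = a/(2h) = 0.06/(2*23) = 0.001304347826
term2 = a^2/(8k) = 0.06^2/(8*1.6) = 0.00028125
t = rho*dH*1000/dT * (term1 + term2)
t = 822*269*1000/29.4 * (0.001304347826 + 0.00028125)
t = 11925 s

11925


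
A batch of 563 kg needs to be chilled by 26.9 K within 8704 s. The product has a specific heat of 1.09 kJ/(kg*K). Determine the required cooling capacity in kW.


Q = m * cp * dT / t
Q = 563 * 1.09 * 26.9 / 8704
Q = 1.897 kW

1.897


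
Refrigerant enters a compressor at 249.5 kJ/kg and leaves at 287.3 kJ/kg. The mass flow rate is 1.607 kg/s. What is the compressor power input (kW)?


dh = 287.3 - 249.5 = 37.8 kJ/kg
W = m_dot * dh = 1.607 * 37.8 = 60.74 kW

60.74


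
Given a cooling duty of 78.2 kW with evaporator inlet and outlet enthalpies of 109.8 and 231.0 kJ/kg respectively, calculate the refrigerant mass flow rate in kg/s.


dh = 231.0 - 109.8 = 121.2 kJ/kg
m_dot = Q / dh = 78.2 / 121.2 = 0.6452 kg/s

0.6452


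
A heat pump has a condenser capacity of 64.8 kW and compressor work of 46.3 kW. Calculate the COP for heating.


COP_hp = Q_cond / W
COP_hp = 64.8 / 46.3
COP_hp = 1.4

1.4


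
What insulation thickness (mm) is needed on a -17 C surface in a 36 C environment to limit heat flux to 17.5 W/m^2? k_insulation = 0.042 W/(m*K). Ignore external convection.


dT = 36 - (-17) = 53 K
thickness = k * dT / q_max * 1000
thickness = 0.042 * 53 / 17.5 * 1000
thickness = 127.2 mm

127.2


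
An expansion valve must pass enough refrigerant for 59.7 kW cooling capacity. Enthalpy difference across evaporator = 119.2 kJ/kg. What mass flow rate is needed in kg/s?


m_dot = Q / dh
m_dot = 59.7 / 119.2
m_dot = 0.5008 kg/s

0.5008


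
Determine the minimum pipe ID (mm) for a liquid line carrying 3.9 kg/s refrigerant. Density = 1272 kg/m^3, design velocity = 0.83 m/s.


A = m_dot / (rho * v) = 3.9 / (1272 * 0.83) = 0.003694021368 m^2
d = sqrt(4*A/pi) * 1000
d = 68.6 mm

68.6


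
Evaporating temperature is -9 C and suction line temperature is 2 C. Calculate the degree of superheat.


Superheat = T_suction - T_evap
Superheat = 2 - (-9)
Superheat = 11 K

11


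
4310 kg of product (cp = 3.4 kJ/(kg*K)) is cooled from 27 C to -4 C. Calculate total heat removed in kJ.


dT = 27 - (-4) = 31 K
Q = m * cp * dT = 4310 * 3.4 * 31
Q = 454274 kJ

454274


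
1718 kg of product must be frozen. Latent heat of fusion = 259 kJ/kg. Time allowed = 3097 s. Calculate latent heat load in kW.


Q_lat = m * h_fg / t
Q_lat = 1718 * 259 / 3097
Q_lat = 143.68 kW

143.68


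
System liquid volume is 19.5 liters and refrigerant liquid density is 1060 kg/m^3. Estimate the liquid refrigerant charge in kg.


Charge = V * rho / 1000
Charge = 19.5 * 1060 / 1000
Charge = 20.67 kg

20.67


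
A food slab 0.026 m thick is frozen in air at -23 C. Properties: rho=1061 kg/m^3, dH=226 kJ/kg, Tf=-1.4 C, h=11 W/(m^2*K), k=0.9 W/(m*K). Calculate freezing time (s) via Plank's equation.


dT = -1.4 - (-23) = 21.6 K
term1 = a/(2h) = 0.026/(2*11) = 0.001181818182
term2 = a^2/(8k) = 0.026^2/(8*0.9) = 0.00009388888889
t = rho*dH*1000/dT * (term1 + term2)
t = 1061*226*1000/21.6 * (0.001181818182 + 0.00009388888889)
t = 14162 s

14162


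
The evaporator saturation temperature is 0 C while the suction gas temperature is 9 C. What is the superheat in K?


Superheat = T_suction - T_evap
Superheat = 9 - (0)
Superheat = 9 K

9


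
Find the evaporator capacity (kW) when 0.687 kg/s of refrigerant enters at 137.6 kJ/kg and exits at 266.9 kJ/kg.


dh = 266.9 - 137.6 = 129.3 kJ/kg
Q_evap = m_dot * dh = 0.687 * 129.3
Q_evap = 88.83 kW

88.83


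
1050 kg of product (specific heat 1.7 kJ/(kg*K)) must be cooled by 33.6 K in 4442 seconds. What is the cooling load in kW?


Q = m * cp * dT / t
Q = 1050 * 1.7 * 33.6 / 4442
Q = 13.502 kW

13.502


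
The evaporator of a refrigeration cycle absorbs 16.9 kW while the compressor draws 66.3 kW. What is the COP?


COP = Q_evap / W
COP = 16.9 / 66.3
COP = 0.255

0.255


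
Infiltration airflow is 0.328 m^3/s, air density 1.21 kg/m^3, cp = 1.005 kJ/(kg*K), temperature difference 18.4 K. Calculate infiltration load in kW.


Q = V_dot * rho * cp * dT
Q = 0.328 * 1.21 * 1.005 * 18.4
Q = 7.339 kW

7.339


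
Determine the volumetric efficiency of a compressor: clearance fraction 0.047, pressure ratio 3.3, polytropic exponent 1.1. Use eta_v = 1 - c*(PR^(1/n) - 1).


PR^(1/n) = 3.3^(1/1.1) = 2.96057665
eta_v = 1 - 0.047 * (2.96057665 - 1)
eta_v = 0.9079

0.9079


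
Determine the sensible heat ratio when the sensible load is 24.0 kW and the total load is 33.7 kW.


SHR = Q_sensible / Q_total
SHR = 24.0 / 33.7
SHR = 0.712

0.712


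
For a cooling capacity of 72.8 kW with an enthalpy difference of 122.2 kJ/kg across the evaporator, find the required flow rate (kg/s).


m_dot = Q / dh
m_dot = 72.8 / 122.2
m_dot = 0.5957 kg/s

0.5957


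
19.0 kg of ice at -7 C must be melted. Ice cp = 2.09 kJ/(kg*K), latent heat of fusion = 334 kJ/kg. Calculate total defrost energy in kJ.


Sensible heat = cp * dT = 2.09 * 7 = 14.63 kJ/kg
Total per kg = 14.63 + 334 = 348.63 kJ/kg
Q = m * total = 19.0 * 348.63
Q = 6624.0 kJ

6624.0


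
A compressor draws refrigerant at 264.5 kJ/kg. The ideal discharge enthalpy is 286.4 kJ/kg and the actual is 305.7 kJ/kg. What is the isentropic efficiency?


dh_ideal = 286.4 - 264.5 = 21.9 kJ/kg
dh_actual = 305.7 - 264.5 = 41.2 kJ/kg
eta_s = dh_ideal / dh_actual = 21.9 / 41.2
eta_s = 0.5316

0.5316


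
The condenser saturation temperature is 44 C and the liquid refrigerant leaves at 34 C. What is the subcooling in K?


Subcooling = T_cond - T_liquid
Subcooling = 44 - 34
Subcooling = 10 K

10


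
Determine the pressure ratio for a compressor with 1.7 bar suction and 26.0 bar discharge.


PR = P_high / P_low
PR = 26.0 / 1.7
PR = 15.294

15.294


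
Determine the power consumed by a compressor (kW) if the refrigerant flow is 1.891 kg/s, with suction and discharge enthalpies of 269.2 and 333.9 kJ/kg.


dh = 333.9 - 269.2 = 64.7 kJ/kg
W = m_dot * dh = 1.891 * 64.7 = 122.35 kW

122.35


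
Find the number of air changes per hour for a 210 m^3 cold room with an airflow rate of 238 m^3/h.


ACH = flow / volume
ACH = 238 / 210
ACH = 1.133

1.133


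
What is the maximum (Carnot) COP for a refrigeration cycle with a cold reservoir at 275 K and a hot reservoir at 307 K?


dT = 307 - 275 = 32 K
COP_carnot = T_cold / dT = 275 / 32
COP_carnot = 8.594

8.594


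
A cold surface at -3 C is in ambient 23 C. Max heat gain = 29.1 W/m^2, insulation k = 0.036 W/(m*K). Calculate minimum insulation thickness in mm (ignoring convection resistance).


dT = 23 - (-3) = 26 K
thickness = k * dT / q_max * 1000
thickness = 0.036 * 26 / 29.1 * 1000
thickness = 32.2 mm

32.2


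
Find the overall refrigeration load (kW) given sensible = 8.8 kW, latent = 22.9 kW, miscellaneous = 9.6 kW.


Q_total = Q_s + Q_l + Q_misc
Q_total = 8.8 + 22.9 + 9.6
Q_total = 41.3 kW

41.3


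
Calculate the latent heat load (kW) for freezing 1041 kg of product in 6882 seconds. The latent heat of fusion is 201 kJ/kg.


Q_lat = m * h_fg / t
Q_lat = 1041 * 201 / 6882
Q_lat = 30.4 kW

30.4


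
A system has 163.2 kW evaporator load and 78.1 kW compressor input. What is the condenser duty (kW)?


Q_cond = Q_evap + W
Q_cond = 163.2 + 78.1
Q_cond = 241.3 kW

241.3


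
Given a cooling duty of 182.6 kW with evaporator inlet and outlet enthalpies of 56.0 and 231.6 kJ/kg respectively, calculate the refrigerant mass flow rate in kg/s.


dh = 231.6 - 56.0 = 175.6 kJ/kg
m_dot = Q / dh = 182.6 / 175.6 = 1.0399 kg/s

1.0399


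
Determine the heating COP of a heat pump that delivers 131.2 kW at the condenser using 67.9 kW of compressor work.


COP_hp = Q_cond / W
COP_hp = 131.2 / 67.9
COP_hp = 1.932

1.932


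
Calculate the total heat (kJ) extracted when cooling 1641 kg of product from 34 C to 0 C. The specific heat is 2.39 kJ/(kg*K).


dT = 34 - (0) = 34 K
Q = m * cp * dT = 1641 * 2.39 * 34
Q = 133348 kJ

133348


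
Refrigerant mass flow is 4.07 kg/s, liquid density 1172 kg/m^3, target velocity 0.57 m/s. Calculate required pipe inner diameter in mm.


A = m_dot / (rho * v) = 4.07 / (1172 * 0.57) = 0.006092449554 m^2
d = sqrt(4*A/pi) * 1000
d = 88.1 mm

88.1


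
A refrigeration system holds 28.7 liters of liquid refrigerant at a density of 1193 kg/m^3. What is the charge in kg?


Charge = V * rho / 1000
Charge = 28.7 * 1193 / 1000
Charge = 34.24 kg

34.24


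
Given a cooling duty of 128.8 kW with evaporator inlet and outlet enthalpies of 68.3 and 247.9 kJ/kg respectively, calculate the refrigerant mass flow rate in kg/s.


dh = 247.9 - 68.3 = 179.6 kJ/kg
m_dot = Q / dh = 128.8 / 179.6 = 0.7171 kg/s

0.7171


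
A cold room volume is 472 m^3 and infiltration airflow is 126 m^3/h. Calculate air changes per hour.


ACH = flow / volume
ACH = 126 / 472
ACH = 0.267

0.267


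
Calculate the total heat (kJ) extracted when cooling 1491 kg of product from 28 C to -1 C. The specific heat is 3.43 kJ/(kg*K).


dT = 28 - (-1) = 29 K
Q = m * cp * dT = 1491 * 3.43 * 29
Q = 148310 kJ

148310


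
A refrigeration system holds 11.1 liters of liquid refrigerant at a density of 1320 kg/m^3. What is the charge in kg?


Charge = V * rho / 1000
Charge = 11.1 * 1320 / 1000
Charge = 14.65 kg

14.65


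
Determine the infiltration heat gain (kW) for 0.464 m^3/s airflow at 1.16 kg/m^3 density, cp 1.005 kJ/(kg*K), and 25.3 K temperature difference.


Q = V_dot * rho * cp * dT
Q = 0.464 * 1.16 * 1.005 * 25.3
Q = 13.686 kW

13.686


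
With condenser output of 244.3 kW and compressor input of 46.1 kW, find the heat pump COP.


COP_hp = Q_cond / W
COP_hp = 244.3 / 46.1
COP_hp = 5.299

5.299


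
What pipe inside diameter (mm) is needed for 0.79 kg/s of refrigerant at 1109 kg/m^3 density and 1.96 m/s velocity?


A = m_dot / (rho * v) = 0.79 / (1109 * 1.96) = 0.0003634456488 m^2
d = sqrt(4*A/pi) * 1000
d = 21.5 mm

21.5


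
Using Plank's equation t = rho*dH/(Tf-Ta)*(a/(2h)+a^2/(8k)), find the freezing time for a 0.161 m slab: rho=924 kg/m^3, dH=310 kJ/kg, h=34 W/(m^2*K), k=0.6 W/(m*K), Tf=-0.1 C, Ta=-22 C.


dT = -0.1 - (-22) = 21.9 K
term1 = a/(2h) = 0.161/(2*34) = 0.002367647059
term2 = a^2/(8k) = 0.161^2/(8*0.6) = 0.005400208333
t = rho*dH*1000/dT * (term1 + term2)
t = 924*310*1000/21.9 * (0.002367647059 + 0.005400208333)
t = 101599 s

101599


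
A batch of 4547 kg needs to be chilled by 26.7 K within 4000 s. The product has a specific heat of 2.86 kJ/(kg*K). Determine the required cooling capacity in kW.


Q = m * cp * dT / t
Q = 4547 * 2.86 * 26.7 / 4000
Q = 86.805 kW

86.805


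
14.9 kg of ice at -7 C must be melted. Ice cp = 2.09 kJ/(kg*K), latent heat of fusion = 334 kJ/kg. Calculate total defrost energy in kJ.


Sensible heat = cp * dT = 2.09 * 7 = 14.63 kJ/kg
Total per kg = 14.63 + 334 = 348.63 kJ/kg
Q = m * total = 14.9 * 348.63
Q = 5194.6 kJ

5194.6


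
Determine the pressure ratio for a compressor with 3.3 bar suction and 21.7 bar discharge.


PR = P_high / P_low
PR = 21.7 / 3.3
PR = 6.576

6.576


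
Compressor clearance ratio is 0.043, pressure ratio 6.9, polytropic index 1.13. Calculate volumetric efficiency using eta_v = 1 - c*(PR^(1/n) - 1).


PR^(1/n) = 6.9^(1/1.13) = 5.52515325
eta_v = 1 - 0.043 * (5.52515325 - 1)
eta_v = 0.8054

0.8054


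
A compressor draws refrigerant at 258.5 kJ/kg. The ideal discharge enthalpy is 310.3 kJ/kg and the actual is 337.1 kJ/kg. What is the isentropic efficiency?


dh_ideal = 310.3 - 258.5 = 51.8 kJ/kg
dh_actual = 337.1 - 258.5 = 78.6 kJ/kg
eta_s = dh_ideal / dh_actual = 51.8 / 78.6
eta_s = 0.659

0.659


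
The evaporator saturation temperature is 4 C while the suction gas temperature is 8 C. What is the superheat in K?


Superheat = T_suction - T_evap
Superheat = 8 - (4)
Superheat = 4 K

4


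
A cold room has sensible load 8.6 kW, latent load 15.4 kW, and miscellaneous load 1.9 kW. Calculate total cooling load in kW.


Q_total = Q_s + Q_l + Q_misc
Q_total = 8.6 + 15.4 + 1.9
Q_total = 25.9 kW

25.9


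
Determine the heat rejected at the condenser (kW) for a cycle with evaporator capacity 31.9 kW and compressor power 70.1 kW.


Q_cond = Q_evap + W
Q_cond = 31.9 + 70.1
Q_cond = 102.0 kW

102.0


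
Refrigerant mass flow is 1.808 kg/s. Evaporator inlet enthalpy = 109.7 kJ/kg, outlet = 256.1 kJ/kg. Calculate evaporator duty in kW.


dh = 256.1 - 109.7 = 146.4 kJ/kg
Q_evap = m_dot * dh = 1.808 * 146.4
Q_evap = 264.69 kW

264.69


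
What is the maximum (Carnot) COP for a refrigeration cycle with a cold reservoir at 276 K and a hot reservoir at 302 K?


dT = 302 - 276 = 26 K
COP_carnot = T_cold / dT = 276 / 26
COP_carnot = 10.615

10.615


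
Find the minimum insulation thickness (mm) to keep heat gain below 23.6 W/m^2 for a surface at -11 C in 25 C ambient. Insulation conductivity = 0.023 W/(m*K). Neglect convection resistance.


dT = 25 - (-11) = 36 K
thickness = k * dT / q_max * 1000
thickness = 0.023 * 36 / 23.6 * 1000
thickness = 35.1 mm

35.1


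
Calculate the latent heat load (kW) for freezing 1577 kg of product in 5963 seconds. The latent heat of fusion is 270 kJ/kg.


Q_lat = m * h_fg / t
Q_lat = 1577 * 270 / 5963
Q_lat = 71.41 kW

71.41


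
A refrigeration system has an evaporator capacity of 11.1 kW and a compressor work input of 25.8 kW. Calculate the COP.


COP = Q_evap / W
COP = 11.1 / 25.8
COP = 0.43

0.43


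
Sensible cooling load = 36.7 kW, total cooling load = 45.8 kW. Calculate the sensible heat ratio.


SHR = Q_sensible / Q_total
SHR = 36.7 / 45.8
SHR = 0.801

0.801


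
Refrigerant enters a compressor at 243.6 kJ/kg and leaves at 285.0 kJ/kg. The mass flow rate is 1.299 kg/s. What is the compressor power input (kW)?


dh = 285.0 - 243.6 = 41.4 kJ/kg
W = m_dot * dh = 1.299 * 41.4 = 53.78 kW

53.78


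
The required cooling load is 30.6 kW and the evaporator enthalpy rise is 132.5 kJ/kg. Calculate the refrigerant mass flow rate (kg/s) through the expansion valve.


m_dot = Q / dh
m_dot = 30.6 / 132.5
m_dot = 0.2309 kg/s

0.2309


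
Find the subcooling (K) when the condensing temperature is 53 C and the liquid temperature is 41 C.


Subcooling = T_cond - T_liquid
Subcooling = 53 - 41
Subcooling = 12 K

12


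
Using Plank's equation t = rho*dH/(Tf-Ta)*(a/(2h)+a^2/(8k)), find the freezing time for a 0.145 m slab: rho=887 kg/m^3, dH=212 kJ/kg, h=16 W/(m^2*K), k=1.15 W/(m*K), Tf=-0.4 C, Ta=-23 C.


dT = -0.4 - (-23) = 22.6 K
term1 = a/(2h) = 0.145/(2*16) = 0.00453125
term2 = a^2/(8k) = 0.145^2/(8*1.15) = 0.002285326087
t = rho*dH*1000/dT * (term1 + term2)
t = 887*212*1000/22.6 * (0.00453125 + 0.002285326087)
t = 56718 s

56718


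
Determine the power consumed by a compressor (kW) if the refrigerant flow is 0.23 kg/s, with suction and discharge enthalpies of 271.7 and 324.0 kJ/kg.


dh = 324.0 - 271.7 = 52.3 kJ/kg
W = m_dot * dh = 0.23 * 52.3 = 12.03 kW

12.03


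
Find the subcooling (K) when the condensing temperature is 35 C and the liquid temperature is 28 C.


Subcooling = T_cond - T_liquid
Subcooling = 35 - 28
Subcooling = 7 K

7


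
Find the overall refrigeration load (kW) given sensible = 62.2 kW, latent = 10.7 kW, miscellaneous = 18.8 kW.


Q_total = Q_s + Q_l + Q_misc
Q_total = 62.2 + 10.7 + 18.8
Q_total = 91.7 kW

91.7


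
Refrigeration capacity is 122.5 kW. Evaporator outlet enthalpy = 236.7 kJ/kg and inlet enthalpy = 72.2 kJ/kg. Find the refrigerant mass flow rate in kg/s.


dh = 236.7 - 72.2 = 164.5 kJ/kg
m_dot = Q / dh = 122.5 / 164.5 = 0.7447 kg/s

0.7447


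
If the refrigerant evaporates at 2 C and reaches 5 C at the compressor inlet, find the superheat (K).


Superheat = T_suction - T_evap
Superheat = 5 - (2)
Superheat = 3 K

3


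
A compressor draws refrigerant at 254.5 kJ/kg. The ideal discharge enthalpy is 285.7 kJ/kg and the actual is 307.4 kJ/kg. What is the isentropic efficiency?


dh_ideal = 285.7 - 254.5 = 31.2 kJ/kg
dh_actual = 307.4 - 254.5 = 52.9 kJ/kg
eta_s = dh_ideal / dh_actual = 31.2 / 52.9
eta_s = 0.5898

0.5898


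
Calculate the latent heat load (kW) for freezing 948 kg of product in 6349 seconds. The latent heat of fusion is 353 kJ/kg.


Q_lat = m * h_fg / t
Q_lat = 948 * 353 / 6349
Q_lat = 52.71 kW

52.71


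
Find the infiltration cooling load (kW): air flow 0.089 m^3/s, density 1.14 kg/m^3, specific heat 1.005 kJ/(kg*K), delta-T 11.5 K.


Q = V_dot * rho * cp * dT
Q = 0.089 * 1.14 * 1.005 * 11.5
Q = 1.173 kW

1.173


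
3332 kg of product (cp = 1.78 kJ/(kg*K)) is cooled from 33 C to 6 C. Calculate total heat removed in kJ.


dT = 33 - (6) = 27 K
Q = m * cp * dT = 3332 * 1.78 * 27
Q = 160136 kJ

160136


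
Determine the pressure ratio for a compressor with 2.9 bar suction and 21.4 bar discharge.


PR = P_high / P_low
PR = 21.4 / 2.9
PR = 7.379

7.379


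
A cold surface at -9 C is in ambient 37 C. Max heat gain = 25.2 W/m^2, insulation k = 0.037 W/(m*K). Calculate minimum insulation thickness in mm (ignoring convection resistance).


dT = 37 - (-9) = 46 K
thickness = k * dT / q_max * 1000
thickness = 0.037 * 46 / 25.2 * 1000
thickness = 67.5 mm

67.5


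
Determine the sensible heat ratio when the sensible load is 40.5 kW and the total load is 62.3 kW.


SHR = Q_sensible / Q_total
SHR = 40.5 / 62.3
SHR = 0.65

0.65


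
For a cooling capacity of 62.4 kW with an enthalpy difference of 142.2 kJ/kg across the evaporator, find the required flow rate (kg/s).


m_dot = Q / dh
m_dot = 62.4 / 142.2
m_dot = 0.4388 kg/s

0.4388


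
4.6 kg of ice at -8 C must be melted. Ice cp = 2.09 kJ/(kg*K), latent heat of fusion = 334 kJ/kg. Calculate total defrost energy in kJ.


Sensible heat = cp * dT = 2.09 * 8 = 16.72 kJ/kg
Total per kg = 16.72 + 334 = 350.72 kJ/kg
Q = m * total = 4.6 * 350.72
Q = 1613.3 kJ

1613.3


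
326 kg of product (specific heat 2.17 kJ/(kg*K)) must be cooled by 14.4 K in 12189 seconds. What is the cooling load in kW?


Q = m * cp * dT / t
Q = 326 * 2.17 * 14.4 / 12189
Q = 0.836 kW

0.836


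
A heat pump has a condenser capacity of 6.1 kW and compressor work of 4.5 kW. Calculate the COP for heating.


COP_hp = Q_cond / W
COP_hp = 6.1 / 4.5
COP_hp = 1.356

1.356


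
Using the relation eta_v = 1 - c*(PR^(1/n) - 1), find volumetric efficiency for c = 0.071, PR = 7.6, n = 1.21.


PR^(1/n) = 7.6^(1/1.21) = 5.3449681
eta_v = 1 - 0.071 * (5.3449681 - 1)
eta_v = 0.6915

0.6915


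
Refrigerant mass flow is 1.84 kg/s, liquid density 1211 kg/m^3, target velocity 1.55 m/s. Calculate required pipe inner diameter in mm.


A = m_dot / (rho * v) = 1.84 / (1211 * 1.55) = 0.0009802615807 m^2
d = sqrt(4*A/pi) * 1000
d = 35.3 mm

35.3


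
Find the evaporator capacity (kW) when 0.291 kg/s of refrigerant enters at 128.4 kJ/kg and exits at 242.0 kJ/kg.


dh = 242.0 - 128.4 = 113.6 kJ/kg
Q_evap = m_dot * dh = 0.291 * 113.6
Q_evap = 33.06 kW

33.06


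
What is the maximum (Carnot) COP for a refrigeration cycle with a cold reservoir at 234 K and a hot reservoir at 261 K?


dT = 261 - 234 = 27 K
COP_carnot = T_cold / dT = 234 / 27
COP_carnot = 8.667

8.667


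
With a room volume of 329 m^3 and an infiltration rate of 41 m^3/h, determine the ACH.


ACH = flow / volume
ACH = 41 / 329
ACH = 0.125

0.125


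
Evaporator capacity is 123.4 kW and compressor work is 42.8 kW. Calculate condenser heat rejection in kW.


Q_cond = Q_evap + W
Q_cond = 123.4 + 42.8
Q_cond = 166.2 kW

166.2


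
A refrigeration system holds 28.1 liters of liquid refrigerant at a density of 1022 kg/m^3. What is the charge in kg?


Charge = V * rho / 1000
Charge = 28.1 * 1022 / 1000
Charge = 28.72 kg

28.72


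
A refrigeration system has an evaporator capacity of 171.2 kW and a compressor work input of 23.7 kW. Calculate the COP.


COP = Q_evap / W
COP = 171.2 / 23.7
COP = 7.224

7.224


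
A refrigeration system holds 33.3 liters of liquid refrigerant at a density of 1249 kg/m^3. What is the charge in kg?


Charge = V * rho / 1000
Charge = 33.3 * 1249 / 1000
Charge = 41.59 kg

41.59


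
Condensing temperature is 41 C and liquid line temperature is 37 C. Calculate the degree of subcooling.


Subcooling = T_cond - T_liquid
Subcooling = 41 - 37
Subcooling = 4 K

4


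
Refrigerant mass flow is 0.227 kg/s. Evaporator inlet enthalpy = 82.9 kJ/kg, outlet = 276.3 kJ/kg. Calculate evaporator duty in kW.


dh = 276.3 - 82.9 = 193.4 kJ/kg
Q_evap = m_dot * dh = 0.227 * 193.4
Q_evap = 43.9 kW

43.9


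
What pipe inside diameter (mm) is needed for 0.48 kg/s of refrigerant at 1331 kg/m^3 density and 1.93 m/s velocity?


A = m_dot / (rho * v) = 0.48 / (1331 * 1.93) = 0.0001868554945 m^2
d = sqrt(4*A/pi) * 1000
d = 15.4 mm

15.4


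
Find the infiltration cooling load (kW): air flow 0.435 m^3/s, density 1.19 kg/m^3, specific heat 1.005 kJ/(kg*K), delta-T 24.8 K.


Q = V_dot * rho * cp * dT
Q = 0.435 * 1.19 * 1.005 * 24.8
Q = 12.902 kW

12.902


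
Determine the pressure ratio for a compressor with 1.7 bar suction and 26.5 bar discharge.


PR = P_high / P_low
PR = 26.5 / 1.7
PR = 15.588

15.588


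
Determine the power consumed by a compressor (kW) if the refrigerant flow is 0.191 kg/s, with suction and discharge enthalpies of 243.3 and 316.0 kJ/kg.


dh = 316.0 - 243.3 = 72.7 kJ/kg
W = m_dot * dh = 0.191 * 72.7 = 13.89 kW

13.89


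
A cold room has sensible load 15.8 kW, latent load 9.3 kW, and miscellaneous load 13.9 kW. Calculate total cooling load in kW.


Q_total = Q_s + Q_l + Q_misc
Q_total = 15.8 + 9.3 + 13.9
Q_total = 39.0 kW

39.0


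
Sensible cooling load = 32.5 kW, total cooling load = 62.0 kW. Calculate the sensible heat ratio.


SHR = Q_sensible / Q_total
SHR = 32.5 / 62.0
SHR = 0.524

0.524
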